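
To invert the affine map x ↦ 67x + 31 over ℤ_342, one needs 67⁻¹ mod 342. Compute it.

Extended Euclidean algorithm:
342 = 5*67 + 7
67 = 9*7 + 4
7 = 1*4 + 3
4 = 1*3 + 1
3 = 3*1 + 0
Since gcd(67, 342) = 1, back-substitute to write 1 as a combination:
1 = 4 − 3
1 = −7 + 2·4
1 = 2·67 − 19·7
1 = −19·342 + 97·67
So 67·97 ≡ 1 (mod 342).

97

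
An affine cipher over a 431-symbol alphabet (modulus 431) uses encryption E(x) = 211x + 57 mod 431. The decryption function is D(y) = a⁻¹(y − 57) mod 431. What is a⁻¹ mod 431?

Extended Euclidean algorithm:
431 = 2×211 + 9
211 = 23×9 + 4
9 = 2×4 + 1
4 = 4×1 + 0
gcd = 1, so the inverse exists. Back-substitute:
1 = 9 − 2·4
1 = −2·211 + 47·9
1 = 47·431 − 96·211
Thus 211·(-96) ≡ 1 (mod 431); reducing, -96 mod 431 = 335.

335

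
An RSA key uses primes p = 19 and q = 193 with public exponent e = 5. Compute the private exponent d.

2765

φ(n) = (p−1)(q−1) = 18·192 = 3456.
Need d with 5·d ≡ 1 (mod 3456). Apply the extended Euclidean algorithm:
3456 = 691·5 + 1
5 = 5·1 + 0
Back-substitute:
1 = 3456 − 691·5
So 5·(-691) ≡ 1 (mod 3456), hence d ≡ -691 ≡ 2765 (mod 3456).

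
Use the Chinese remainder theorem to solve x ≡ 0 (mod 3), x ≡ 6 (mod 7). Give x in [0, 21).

6

Write x = 0 + 3·k. Then 3·k ≡ 6 − 0 ≡ 6 (mod 7).
Need 3⁻¹ mod 7. Extended Euclid on (7, 3):
7 = 2*3 + 1
3 = 3*1 + 0
Back-substitute:
1 = 7 − 2·3
3⁻¹ ≡ 5 (mod 7), so k ≡ 5·6 ≡ 2 (mod 7).
x = 0 + 3·2 = 6.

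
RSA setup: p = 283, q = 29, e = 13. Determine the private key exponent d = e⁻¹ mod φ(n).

φ(n) = (p−1)(q−1) = 282·28 = 7896.
Need d with 13·d ≡ 1 (mod 7896). Apply the extended Euclidean algorithm:
7896 = 607·13 + 5
13 = 2·5 + 3
5 = 1·3 + 2
3 = 1·2 + 1
2 = 2·1 + 0
Back-substitute:
1 = 3 − 2
1 = −5 + 2·3
1 = 2·13 − 5·5
1 = −5·7896 + 3037·13
So 13·3037 ≡ 1 (mod 7896), hence d = 3037.

3037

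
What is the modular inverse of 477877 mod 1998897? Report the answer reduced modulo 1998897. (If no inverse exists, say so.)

1182334

gcd(1998897, 477877) by repeated division:
1998897 = 4×477877 + 87389
477877 = 5×87389 + 40932
87389 = 2×40932 + 5525
40932 = 7×5525 + 2257
5525 = 2×2257 + 1011
2257 = 2×1011 + 235
1011 = 4×235 + 71
235 = 3×71 + 22
71 = 3×22 + 5
22 = 4×5 + 2
5 = 2×2 + 1
2 = 2×1 + 0
gcd = 1, so the inverse exists. Back-substitute:
1 = 5 − 2·2
1 = −2·22 + 9·5
1 = 9·71 − 29·22
1 = −29·235 + 96·71
1 = 96·1011 − 413·235
1 = −413·2257 + 922·1011
1 = 922·5525 − 2257·2257
1 = −2257·40932 + 16721·5525
1 = 16721·87389 − 35699·40932
1 = −35699·477877 + 195216·87389
1 = 195216·1998897 − 816563·477877
So 477877·(-816563) ≡ 1 (mod 1998897), and -816563 ≡ 1182334 (mod 1998897).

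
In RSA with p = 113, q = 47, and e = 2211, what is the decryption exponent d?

φ(n) = (p−1)(q−1) = 112·46 = 5152.
Need d with 2211·d ≡ 1 (mod 5152). Apply the extended Euclidean algorithm:
5152 = 2×2211 + 730
2211 = 3×730 + 21
730 = 34×21 + 16
21 = 1×16 + 5
16 = 3×5 + 1
5 = 5×1 + 0
Back-substitute:
1 = 16 − 3·5
1 = −3·21 + 4·16
1 = 4·730 − 139·21
1 = −139·2211 + 421·730
1 = 421·5152 − 981·2211
So 2211·(-981) ≡ 1 (mod 5152), hence d ≡ -981 ≡ 4171 (mod 5152).

4171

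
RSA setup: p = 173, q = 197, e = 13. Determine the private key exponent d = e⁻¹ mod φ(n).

10373

φ(n) = (p−1)(q−1) = 172·196 = 33712.
Need d with 13·d ≡ 1 (mod 33712). Apply the extended Euclidean algorithm:
33712 = 2593×13 + 3
13 = 4×3 + 1
3 = 3×1 + 0
Back-substitute:
1 = 13 − 4·3
1 = −4·33712 + 10373·13
So 13·10373 ≡ 1 (mod 33712), hence d = 10373.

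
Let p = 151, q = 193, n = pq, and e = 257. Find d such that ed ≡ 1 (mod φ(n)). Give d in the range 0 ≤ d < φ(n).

φ(n) = (p−1)(q−1) = 150·192 = 28800.
Need d with 257·d ≡ 1 (mod 28800). Apply the extended Euclidean algorithm:
28800 = 112·257 + 16
257 = 16·16 + 1
16 = 16·1 + 0
Back-substitute:
1 = 257 − 16·16
1 = −16·28800 + 1793·257
So 257·1793 ≡ 1 (mod 28800), hence d = 1793.

1793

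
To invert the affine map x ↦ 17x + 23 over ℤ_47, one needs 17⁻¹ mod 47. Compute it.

gcd(47, 17) by repeated division:
47 = 2×17 + 13
17 = 1×13 + 4
13 = 3×4 + 1
4 = 4×1 + 0
Since gcd(17, 47) = 1, back-substitute to write 1 as a combination:
1 = 13 − 3·4
1 = −3·17 + 4·13
1 = 4·47 − 11·17
Thus 17·(-11) ≡ 1 (mod 47); reducing, -11 mod 47 = 36.

36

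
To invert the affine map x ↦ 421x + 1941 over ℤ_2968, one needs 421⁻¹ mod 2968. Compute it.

141

Extended Euclidean algorithm:
2968 = 7×421 + 21
421 = 20×21 + 1
21 = 21×1 + 0
The gcd is 1. Working backward:
1 = 421 − 20·21
1 = −20·2968 + 141·421
So 421·141 ≡ 1 (mod 2968).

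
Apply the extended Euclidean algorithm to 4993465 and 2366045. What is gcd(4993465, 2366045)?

Repeated division:
4993465 = 2×2366045 + 261375
2366045 = 9×261375 + 13670
261375 = 19×13670 + 1645
13670 = 8×1645 + 510
1645 = 3×510 + 115
510 = 4×115 + 50
115 = 2×50 + 15
50 = 3×15 + 5
15 = 3×5 + 0
gcd(4993465, 2366045) = 5.
Working backward:
5 = 50 − 3·15
5 = −3·115 + 7·50
5 = 7·510 − 31·115
5 = −31·1645 + 100·510
5 = 100·13670 − 831·1645
5 = −831·261375 + 15889·13670
5 = 15889·2366045 − 143832·261375
5 = −143832·4993465 + 303553·2366045
So 5 = (-143832)·4993465 + (303553)·2366045.

5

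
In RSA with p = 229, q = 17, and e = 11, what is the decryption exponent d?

995

φ(n) = (p−1)(q−1) = 228·16 = 3648.
Need d with 11·d ≡ 1 (mod 3648). Apply the extended Euclidean algorithm:
3648 = 331*11 + 7
11 = 1*7 + 4
7 = 1*4 + 3
4 = 1*3 + 1
3 = 3*1 + 0
Back-substitute:
1 = 4 − 3
1 = −7 + 2·4
1 = 2·11 − 3·7
1 = −3·3648 + 995·11
So 11·995 ≡ 1 (mod 3648), hence d = 995.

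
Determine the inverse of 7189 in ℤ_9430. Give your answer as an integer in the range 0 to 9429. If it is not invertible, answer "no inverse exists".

7629

Extended Euclidean algorithm:
9430 = 1×7189 + 2241
7189 = 3×2241 + 466
2241 = 4×466 + 377
466 = 1×377 + 89
377 = 4×89 + 21
89 = 4×21 + 5
21 = 4×5 + 1
5 = 5×1 + 0
Since gcd(7189, 9430) = 1, back-substitute to write 1 as a combination:
1 = 21 − 4·5
1 = −4·89 + 17·21
1 = 17·377 − 72·89
1 = −72·466 + 89·377
1 = 89·2241 − 428·466
1 = −428·7189 + 1373·2241
1 = 1373·9430 − 1801·7189
Thus 7189·(-1801) ≡ 1 (mod 9430); reducing, -1801 mod 9430 = 7629.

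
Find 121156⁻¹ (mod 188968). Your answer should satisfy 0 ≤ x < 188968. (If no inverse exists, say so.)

no inverse exists

Euclidean algorithm on 188968, 121156:
188968 = 1*121156 + 67812
121156 = 1*67812 + 53344
67812 = 1*53344 + 14468
53344 = 3*14468 + 9940
14468 = 1*9940 + 4528
9940 = 2*4528 + 884
4528 = 5*884 + 108
884 = 8*108 + 20
108 = 5*20 + 8
20 = 2*8 + 4
8 = 2*4 + 0
Since gcd = 4 > 1, 121156 is not a unit mod 188968.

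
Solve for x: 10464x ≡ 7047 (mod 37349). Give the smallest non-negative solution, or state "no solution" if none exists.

36568

First find gcd(10464, 37349):
37349 = 3×10464 + 5957
10464 = 1×5957 + 4507
5957 = 1×4507 + 1450
4507 = 3×1450 + 157
1450 = 9×157 + 37
157 = 4×37 + 9
37 = 4×9 + 1
9 = 9×1 + 0
gcd = 1, so a unique solution mod 37349 exists.
Back-substitute for the Bézout coefficients:
1 = 37 − 4·9
1 = −4·157 + 17·37
1 = 17·1450 − 157·157
1 = −157·4507 + 488·1450
1 = 488·5957 − 645·4507
1 = −645·10464 + 1133·5957
1 = 1133·37349 − 4044·10464
So 10464·(-4044) ≡ 1 (mod 37349), giving 10464⁻¹ ≡ 33305.
x ≡ 10464⁻¹·7047 ≡ 33305·7047 ≡ 36568 (mod 37349).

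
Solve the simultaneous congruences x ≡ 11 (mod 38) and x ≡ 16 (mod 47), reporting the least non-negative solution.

Write x = 11 + 38·k. Then 38·k ≡ 16 − 11 ≡ 5 (mod 47).
Need 38⁻¹ mod 47. Extended Euclid on (47, 38):
47 = 1·38 + 9
38 = 4·9 + 2
9 = 4·2 + 1
2 = 2·1 + 0
Back-substitute:
1 = 9 − 4·2
1 = −4·38 + 17·9
1 = 17·47 − 21·38
38⁻¹ ≡ 26 (mod 47), so k ≡ 26·5 ≡ 36 (mod 47).
x = 11 + 38·36 = 1379.

1379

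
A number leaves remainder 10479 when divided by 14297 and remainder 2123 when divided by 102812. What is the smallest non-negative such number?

281604191

Write x = 10479 + 14297·k. Then 14297·k ≡ 2123 − 10479 ≡ 94456 (mod 102812).
Need 14297⁻¹ mod 102812. Extended Euclid on (102812, 14297):
102812 = 7*14297 + 2733
14297 = 5*2733 + 632
2733 = 4*632 + 205
632 = 3*205 + 17
205 = 12*17 + 1
17 = 17*1 + 0
Back-substitute:
1 = 205 − 12·17
1 = −12·632 + 37·205
1 = 37·2733 − 160·632
1 = −160·14297 + 837·2733
1 = 837·102812 − 6019·14297
14297⁻¹ ≡ 96793 (mod 102812), so k ≡ 96793·94456 ≡ 19696 (mod 102812).
x = 10479 + 14297·19696 = 281604191.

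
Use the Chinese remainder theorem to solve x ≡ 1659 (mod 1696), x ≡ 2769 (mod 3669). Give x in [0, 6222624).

3649755

Write x = 1659 + 1696·k. Then 1696·k ≡ 2769 − 1659 ≡ 1110 (mod 3669).
Need 1696⁻¹ mod 3669. Extended Euclid on (3669, 1696):
3669 = 2*1696 + 277
1696 = 6*277 + 34
277 = 8*34 + 5
34 = 6*5 + 4
5 = 1*4 + 1
4 = 4*1 + 0
Back-substitute:
1 = 5 − 4
1 = −34 + 7·5
1 = 7·277 − 57·34
1 = −57·1696 + 349·277
1 = 349·3669 − 755·1696
1696⁻¹ ≡ 2914 (mod 3669), so k ≡ 2914·1110 ≡ 2151 (mod 3669).
x = 1659 + 1696·2151 = 3649755.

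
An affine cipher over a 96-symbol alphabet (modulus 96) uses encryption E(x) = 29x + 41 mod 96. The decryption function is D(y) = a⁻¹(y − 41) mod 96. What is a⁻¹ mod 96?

Run Euclid on (96, 29):
96 = 3·29 + 9
29 = 3·9 + 2
9 = 4·2 + 1
2 = 2·1 + 0
The gcd is 1. Working backward:
1 = 9 − 4·2
1 = −4·29 + 13·9
1 = 13·96 − 43·29
Hence 29⁻¹ ≡ -43 ≡ 53 (mod 96).

53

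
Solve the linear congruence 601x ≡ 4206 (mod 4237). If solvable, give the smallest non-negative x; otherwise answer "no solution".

First find gcd(601, 4237):
4237 = 7*601 + 30
601 = 20*30 + 1
30 = 30*1 + 0
gcd = 1, so a unique solution mod 4237 exists.
Back-substitute for the Bézout coefficients:
1 = 601 − 20·30
1 = −20·4237 + 141·601
So 601·(141) ≡ 1 (mod 4237), giving 601⁻¹ ≡ 141.
x ≡ 601⁻¹·4206 ≡ 141·4206 ≡ 4103 (mod 4237).

4103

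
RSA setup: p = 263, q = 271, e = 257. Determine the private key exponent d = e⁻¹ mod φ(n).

φ(n) = (p−1)(q−1) = 262·270 = 70740.
Need d with 257·d ≡ 1 (mod 70740). Apply the extended Euclidean algorithm:
70740 = 275*257 + 65
257 = 3*65 + 62
65 = 1*62 + 3
62 = 20*3 + 2
3 = 1*2 + 1
2 = 2*1 + 0
Back-substitute:
1 = 3 − 2
1 = −62 + 21·3
1 = 21·65 − 22·62
1 = −22·257 + 87·65
1 = 87·70740 − 23947·257
So 257·(-23947) ≡ 1 (mod 70740), hence d ≡ -23947 ≡ 46793 (mod 70740).

46793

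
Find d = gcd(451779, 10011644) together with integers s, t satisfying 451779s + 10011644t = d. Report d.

1

Apply Euclid's algorithm to 10011644 and 451779:
10011644 = 22*451779 + 72506
451779 = 6*72506 + 16743
72506 = 4*16743 + 5534
16743 = 3*5534 + 141
5534 = 39*141 + 35
141 = 4*35 + 1
35 = 35*1 + 0
gcd(451779, 10011644) = 1.
Working backward:
1 = 141 − 4·35
1 = −4·5534 + 157·141
1 = 157·16743 − 475·5534
1 = −475·72506 + 2057·16743
1 = 2057·451779 − 12817·72506
1 = −12817·10011644 + 284031·451779
So 1 = (-12817)·10011644 + (284031)·451779.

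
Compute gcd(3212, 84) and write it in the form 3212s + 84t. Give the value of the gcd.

4

Apply Euclid's algorithm to 3212 and 84:
3212 = 38×84 + 20
84 = 4×20 + 4
20 = 5×4 + 0
gcd(3212, 84) = 4.
Working backward:
4 = 84 − 4·20
4 = −4·3212 + 153·84
So 4 = (-4)·3212 + (153)·84.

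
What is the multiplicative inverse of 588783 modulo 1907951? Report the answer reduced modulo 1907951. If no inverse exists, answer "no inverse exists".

gcd(1907951, 588783) by repeated division:
1907951 = 3·588783 + 141602
588783 = 4·141602 + 22375
141602 = 6·22375 + 7352
22375 = 3·7352 + 319
7352 = 23·319 + 15
319 = 21·15 + 4
15 = 3·4 + 3
4 = 1·3 + 1
3 = 3·1 + 0
The gcd is 1. Working backward:
1 = 4 − 3
1 = −15 + 4·4
1 = 4·319 − 85·15
1 = −85·7352 + 1959·319
1 = 1959·22375 − 5962·7352
1 = −5962·141602 + 37731·22375
1 = 37731·588783 − 156886·141602
1 = −156886·1907951 + 508389·588783
So 588783·508389 ≡ 1 (mod 1907951).

508389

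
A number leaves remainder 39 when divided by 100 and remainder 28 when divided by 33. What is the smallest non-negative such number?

Write x = 39 + 100·k. Then 100·k ≡ 28 − 39 ≡ 22 (mod 33).
Need 100⁻¹ mod 33. Extended Euclid on (33, 1):
33 = 33·1 + 0
100⁻¹ ≡ 1 (mod 33), so k ≡ 1·22 ≡ 22 (mod 33).
x = 39 + 100·22 = 2239.

2239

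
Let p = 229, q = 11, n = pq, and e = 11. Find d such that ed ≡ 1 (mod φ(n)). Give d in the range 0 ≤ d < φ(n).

1451

φ(n) = (p−1)(q−1) = 228·10 = 2280.
Need d with 11·d ≡ 1 (mod 2280). Apply the extended Euclidean algorithm:
2280 = 207·11 + 3
11 = 3·3 + 2
3 = 1·2 + 1
2 = 2·1 + 0
Back-substitute:
1 = 3 − 2
1 = −11 + 4·3
1 = 4·2280 − 829·11
So 11·(-829) ≡ 1 (mod 2280), hence d ≡ -829 ≡ 1451 (mod 2280).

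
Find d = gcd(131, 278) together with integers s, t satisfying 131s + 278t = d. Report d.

1

Repeated division:
278 = 2·131 + 16
131 = 8·16 + 3
16 = 5·3 + 1
3 = 3·1 + 0
gcd(131, 278) = 1.
Back-substituting:
1 = 16 − 5·3
1 = −5·131 + 41·16
1 = 41·278 − 87·131
So 1 = (41)·278 + (-87)·131.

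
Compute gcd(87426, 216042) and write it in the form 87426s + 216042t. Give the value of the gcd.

Repeated division:
216042 = 2×87426 + 41190
87426 = 2×41190 + 5046
41190 = 8×5046 + 822
5046 = 6×822 + 114
822 = 7×114 + 24
114 = 4×24 + 18
24 = 1×18 + 6
18 = 3×6 + 0
gcd(87426, 216042) = 6.
Back-substituting:
6 = 24 − 18
6 = −114 + 5·24
6 = 5·822 − 36·114
6 = −36·5046 + 221·822
6 = 221·41190 − 1804·5046
6 = −1804·87426 + 3829·41190
6 = 3829·216042 − 9462·87426
So 6 = (3829)·216042 + (-9462)·87426.

6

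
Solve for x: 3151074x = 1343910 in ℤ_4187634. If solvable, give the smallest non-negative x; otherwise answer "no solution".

First find gcd(3151074, 4187634):
4187634 = 1×3151074 + 1036560
3151074 = 3×1036560 + 41394
1036560 = 25×41394 + 1710
41394 = 24×1710 + 354
1710 = 4×354 + 294
354 = 1×294 + 60
294 = 4×60 + 54
60 = 1×54 + 6
54 = 9×6 + 0
gcd = 6 and 6 | 1343910, so solutions exist. Divide through by 6: 525179x ≡ 223985 (mod 697939).
Now find 525179⁻¹ mod 697939:
697939 = 1·525179 + 172760
525179 = 3·172760 + 6899
172760 = 25·6899 + 285
6899 = 24·285 + 59
285 = 4·59 + 49
59 = 1·49 + 10
49 = 4·10 + 9
10 = 1·9 + 1
9 = 9·1 + 0
Back-substitute:
1 = 10 − 9
1 = −49 + 5·10
1 = 5·59 − 6·49
1 = −6·285 + 29·59
1 = 29·6899 − 702·285
1 = −702·172760 + 17579·6899
1 = 17579·525179 − 53439·172760
1 = −53439·697939 + 71018·525179
So 525179⁻¹ ≡ 71018 (mod 697939).
Then x ≡ 71018·223985 ≡ 238981 (mod 697939); the smallest non-negative solution is x = 238981.

238981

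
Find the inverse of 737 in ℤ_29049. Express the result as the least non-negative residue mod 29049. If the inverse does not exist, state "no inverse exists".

Run Euclid on (29049, 737):
29049 = 39×737 + 306
737 = 2×306 + 125
306 = 2×125 + 56
125 = 2×56 + 13
56 = 4×13 + 4
13 = 3×4 + 1
4 = 4×1 + 0
gcd = 1, so the inverse exists. Back-substitute:
1 = 13 − 3·4
1 = −3·56 + 13·13
1 = 13·125 − 29·56
1 = −29·306 + 71·125
1 = 71·737 − 171·306
1 = −171·29049 + 6740·737
So 737·6740 ≡ 1 (mod 29049).

6740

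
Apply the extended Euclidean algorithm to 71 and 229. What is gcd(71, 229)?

1

Apply Euclid's algorithm to 229 and 71:
229 = 3·71 + 16
71 = 4·16 + 7
16 = 2·7 + 2
7 = 3·2 + 1
2 = 2·1 + 0
gcd(71, 229) = 1.
Express as a combination:
1 = 7 − 3·2
1 = −3·16 + 7·7
1 = 7·71 − 31·16
1 = −31·229 + 100·71
So 1 = (-31)·229 + (100)·71.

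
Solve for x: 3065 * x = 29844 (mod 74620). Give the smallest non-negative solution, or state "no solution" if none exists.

gcd(3065, 74620):
74620 = 24·3065 + 1060
3065 = 2·1060 + 945
1060 = 1·945 + 115
945 = 8·115 + 25
115 = 4·25 + 15
25 = 1·15 + 10
15 = 1·10 + 5
10 = 2·5 + 0
gcd = 5, but 5 ∤ 29844, so the congruence has no solution.

no solution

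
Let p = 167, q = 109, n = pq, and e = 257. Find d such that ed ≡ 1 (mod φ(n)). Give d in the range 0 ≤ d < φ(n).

15905

φ(n) = (p−1)(q−1) = 166·108 = 17928.
Need d with 257·d ≡ 1 (mod 17928). Apply the extended Euclidean algorithm:
17928 = 69*257 + 195
257 = 1*195 + 62
195 = 3*62 + 9
62 = 6*9 + 8
9 = 1*8 + 1
8 = 8*1 + 0
Back-substitute:
1 = 9 − 8
1 = −62 + 7·9
1 = 7·195 − 22·62
1 = −22·257 + 29·195
1 = 29·17928 − 2023·257
So 257·(-2023) ≡ 1 (mod 17928), hence d ≡ -2023 ≡ 15905 (mod 17928).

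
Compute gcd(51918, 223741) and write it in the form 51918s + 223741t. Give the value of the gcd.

1

Apply Euclid's algorithm to 223741 and 51918:
223741 = 4*51918 + 16069
51918 = 3*16069 + 3711
16069 = 4*3711 + 1225
3711 = 3*1225 + 36
1225 = 34*36 + 1
36 = 36*1 + 0
gcd(51918, 223741) = 1.
Working backward:
1 = 1225 − 34·36
1 = −34·3711 + 103·1225
1 = 103·16069 − 446·3711
1 = −446·51918 + 1441·16069
1 = 1441·223741 − 6210·51918
So 1 = (1441)·223741 + (-6210)·51918.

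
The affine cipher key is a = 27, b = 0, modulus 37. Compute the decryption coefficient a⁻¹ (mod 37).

11

Apply the Euclidean algorithm to 37 and 27:
37 = 1·27 + 10
27 = 2·10 + 7
10 = 1·7 + 3
7 = 2·3 + 1
3 = 3·1 + 0
The gcd is 1. Working backward:
1 = 7 − 2·3
1 = −2·10 + 3·7
1 = 3·27 − 8·10
1 = −8·37 + 11·27
So 27·11 ≡ 1 (mod 37).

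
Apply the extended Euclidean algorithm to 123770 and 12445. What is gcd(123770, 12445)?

5

Repeated division:
123770 = 9×12445 + 11765
12445 = 1×11765 + 680
11765 = 17×680 + 205
680 = 3×205 + 65
205 = 3×65 + 10
65 = 6×10 + 5
10 = 2×5 + 0
gcd(123770, 12445) = 5.
Back-substituting:
5 = 65 − 6·10
5 = −6·205 + 19·65
5 = 19·680 − 63·205
5 = −63·11765 + 1090·680
5 = 1090·12445 − 1153·11765
5 = −1153·123770 + 11467·12445
So 5 = (-1153)·123770 + (11467)·12445.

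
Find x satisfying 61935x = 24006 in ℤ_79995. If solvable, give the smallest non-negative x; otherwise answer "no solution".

no solution

gcd(61935, 79995):
79995 = 1*61935 + 18060
61935 = 3*18060 + 7755
18060 = 2*7755 + 2550
7755 = 3*2550 + 105
2550 = 24*105 + 30
105 = 3*30 + 15
30 = 2*15 + 0
gcd = 15, but 15 ∤ 24006, so the congruence has no solution.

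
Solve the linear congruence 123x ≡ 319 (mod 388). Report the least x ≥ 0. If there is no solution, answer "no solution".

First find gcd(123, 388):
388 = 3*123 + 19
123 = 6*19 + 9
19 = 2*9 + 1
9 = 9*1 + 0
gcd = 1, so a unique solution mod 388 exists.
Back-substitute for the Bézout coefficients:
1 = 19 − 2·9
1 = −2·123 + 13·19
1 = 13·388 − 41·123
So 123·(-41) ≡ 1 (mod 388), giving 123⁻¹ ≡ 347.
x ≡ 123⁻¹·319 ≡ 347·319 ≡ 113 (mod 388).

113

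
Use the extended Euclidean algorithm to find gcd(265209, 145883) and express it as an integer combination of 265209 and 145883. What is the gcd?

1

Apply Euclid's algorithm to 265209 and 145883:
265209 = 1×145883 + 119326
145883 = 1×119326 + 26557
119326 = 4×26557 + 13098
26557 = 2×13098 + 361
13098 = 36×361 + 102
361 = 3×102 + 55
102 = 1×55 + 47
55 = 1×47 + 8
47 = 5×8 + 7
8 = 1×7 + 1
7 = 7×1 + 0
gcd(265209, 145883) = 1.
Working backward:
1 = 8 − 7
1 = −47 + 6·8
1 = 6·55 − 7·47
1 = −7·102 + 13·55
1 = 13·361 − 46·102
1 = −46·13098 + 1669·361
1 = 1669·26557 − 3384·13098
1 = −3384·119326 + 15205·26557
1 = 15205·145883 − 18589·119326
1 = −18589·265209 + 33794·145883
So 1 = (-18589)·265209 + (33794)·145883.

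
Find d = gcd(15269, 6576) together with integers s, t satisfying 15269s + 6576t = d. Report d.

1

Repeated division:
15269 = 2·6576 + 2117
6576 = 3·2117 + 225
2117 = 9·225 + 92
225 = 2·92 + 41
92 = 2·41 + 10
41 = 4·10 + 1
10 = 10·1 + 0
gcd(15269, 6576) = 1.
Working backward:
1 = 41 − 4·10
1 = −4·92 + 9·41
1 = 9·225 − 22·92
1 = −22·2117 + 207·225
1 = 207·6576 − 643·2117
1 = −643·15269 + 1493·6576
So 1 = (-643)·15269 + (1493)·6576.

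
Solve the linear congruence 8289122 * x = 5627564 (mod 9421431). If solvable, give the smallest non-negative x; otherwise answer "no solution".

7182142

First find gcd(8289122, 9421431):
9421431 = 1×8289122 + 1132309
8289122 = 7×1132309 + 362959
1132309 = 3×362959 + 43432
362959 = 8×43432 + 15503
43432 = 2×15503 + 12426
15503 = 1×12426 + 3077
12426 = 4×3077 + 118
3077 = 26×118 + 9
118 = 13×9 + 1
9 = 9×1 + 0
gcd = 1, so a unique solution mod 9421431 exists.
Back-substitute for the Bézout coefficients:
1 = 118 − 13·9
1 = −13·3077 + 339·118
1 = 339·12426 − 1369·3077
1 = −1369·15503 + 1708·12426
1 = 1708·43432 − 4785·15503
1 = −4785·362959 + 39988·43432
1 = 39988·1132309 − 124749·362959
1 = −124749·8289122 + 913231·1132309
1 = 913231·9421431 − 1037980·8289122
So 8289122·(-1037980) ≡ 1 (mod 9421431), giving 8289122⁻¹ ≡ 8383451.
x ≡ 8289122⁻¹·5627564 ≡ 8383451·5627564 ≡ 7182142 (mod 9421431).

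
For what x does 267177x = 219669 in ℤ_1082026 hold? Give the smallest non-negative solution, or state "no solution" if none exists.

1016395

First find gcd(267177, 1082026):
1082026 = 4*267177 + 13318
267177 = 20*13318 + 817
13318 = 16*817 + 246
817 = 3*246 + 79
246 = 3*79 + 9
79 = 8*9 + 7
9 = 1*7 + 2
7 = 3*2 + 1
2 = 2*1 + 0
gcd = 1, so a unique solution mod 1082026 exists.
Back-substitute for the Bézout coefficients:
1 = 7 − 3·2
1 = −3·9 + 4·7
1 = 4·79 − 35·9
1 = −35·246 + 109·79
1 = 109·817 − 362·246
1 = −362·13318 + 5901·817
1 = 5901·267177 − 118382·13318
1 = −118382·1082026 + 479429·267177
So 267177·(479429) ≡ 1 (mod 1082026), giving 267177⁻¹ ≡ 479429.
x ≡ 267177⁻¹·219669 ≡ 479429·219669 ≡ 1016395 (mod 1082026).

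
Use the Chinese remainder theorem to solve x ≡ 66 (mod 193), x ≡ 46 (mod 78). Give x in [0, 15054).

Write x = 66 + 193·k. Then 193·k ≡ 46 − 66 ≡ 58 (mod 78).
Need 193⁻¹ mod 78. Extended Euclid on (78, 37):
78 = 2·37 + 4
37 = 9·4 + 1
4 = 4·1 + 0
Back-substitute:
1 = 37 − 9·4
1 = −9·78 + 19·37
193⁻¹ ≡ 19 (mod 78), so k ≡ 19·58 ≡ 10 (mod 78).
x = 66 + 193·10 = 1996.

1996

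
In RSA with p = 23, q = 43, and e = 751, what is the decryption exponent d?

φ(n) = (p−1)(q−1) = 22·42 = 924.
Need d with 751·d ≡ 1 (mod 924). Apply the extended Euclidean algorithm:
924 = 1·751 + 173
751 = 4·173 + 59
173 = 2·59 + 55
59 = 1·55 + 4
55 = 13·4 + 3
4 = 1·3 + 1
3 = 3·1 + 0
Back-substitute:
1 = 4 − 3
1 = −55 + 14·4
1 = 14·59 − 15·55
1 = −15·173 + 44·59
1 = 44·751 − 191·173
1 = −191·924 + 235·751
So 751·235 ≡ 1 (mod 924), hence d = 235.

235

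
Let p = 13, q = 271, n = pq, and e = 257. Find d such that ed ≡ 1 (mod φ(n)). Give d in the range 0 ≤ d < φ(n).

φ(n) = (p−1)(q−1) = 12·270 = 3240.
Need d with 257·d ≡ 1 (mod 3240). Apply the extended Euclidean algorithm:
3240 = 12×257 + 156
257 = 1×156 + 101
156 = 1×101 + 55
101 = 1×55 + 46
55 = 1×46 + 9
46 = 5×9 + 1
9 = 9×1 + 0
Back-substitute:
1 = 46 − 5·9
1 = −5·55 + 6·46
1 = 6·101 − 11·55
1 = −11·156 + 17·101
1 = 17·257 − 28·156
1 = −28·3240 + 353·257
So 257·353 ≡ 1 (mod 3240), hence d = 353.

353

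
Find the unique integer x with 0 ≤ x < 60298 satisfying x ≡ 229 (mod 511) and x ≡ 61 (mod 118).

16581

Write x = 229 + 511·k. Then 511·k ≡ 61 − 229 ≡ 68 (mod 118).
Need 511⁻¹ mod 118. Extended Euclid on (118, 39):
118 = 3×39 + 1
39 = 39×1 + 0
Back-substitute:
1 = 118 − 3·39
511⁻¹ ≡ 115 (mod 118), so k ≡ 115·68 ≡ 32 (mod 118).
x = 229 + 511·32 = 16581.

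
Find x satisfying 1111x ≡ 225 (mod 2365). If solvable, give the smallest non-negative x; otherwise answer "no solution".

no solution

gcd(1111, 2365):
2365 = 2*1111 + 143
1111 = 7*143 + 110
143 = 1*110 + 33
110 = 3*33 + 11
33 = 3*11 + 0
gcd = 11, but 11 ∤ 225, so the congruence has no solution.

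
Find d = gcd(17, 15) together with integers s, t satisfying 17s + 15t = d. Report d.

1

Apply Euclid's algorithm to 17 and 15:
17 = 1·15 + 2
15 = 7·2 + 1
2 = 2·1 + 0
gcd(17, 15) = 1.
Working backward:
1 = 15 − 7·2
1 = −7·17 + 8·15
So 1 = (-7)·17 + (8)·15.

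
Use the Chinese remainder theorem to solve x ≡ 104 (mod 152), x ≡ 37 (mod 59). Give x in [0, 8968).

Write x = 104 + 152·k. Then 152·k ≡ 37 − 104 ≡ 51 (mod 59).
Need 152⁻¹ mod 59. Extended Euclid on (59, 34):
59 = 1×34 + 25
34 = 1×25 + 9
25 = 2×9 + 7
9 = 1×7 + 2
7 = 3×2 + 1
2 = 2×1 + 0
Back-substitute:
1 = 7 − 3·2
1 = −3·9 + 4·7
1 = 4·25 − 11·9
1 = −11·34 + 15·25
1 = 15·59 − 26·34
152⁻¹ ≡ 33 (mod 59), so k ≡ 33·51 ≡ 31 (mod 59).
x = 104 + 152·31 = 4816.

4816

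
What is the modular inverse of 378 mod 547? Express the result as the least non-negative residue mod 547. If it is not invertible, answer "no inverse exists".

Run Euclid on (547, 378):
547 = 1*378 + 169
378 = 2*169 + 40
169 = 4*40 + 9
40 = 4*9 + 4
9 = 2*4 + 1
4 = 4*1 + 0
Since gcd(378, 547) = 1, back-substitute to write 1 as a combination:
1 = 9 − 2·4
1 = −2·40 + 9·9
1 = 9·169 − 38·40
1 = −38·378 + 85·169
1 = 85·547 − 123·378
So 378·(-123) ≡ 1 (mod 547), and -123 ≡ 424 (mod 547).

424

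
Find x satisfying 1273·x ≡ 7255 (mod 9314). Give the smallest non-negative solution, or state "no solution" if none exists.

5259

First find gcd(1273, 9314):
9314 = 7·1273 + 403
1273 = 3·403 + 64
403 = 6·64 + 19
64 = 3·19 + 7
19 = 2·7 + 5
7 = 1·5 + 2
5 = 2·2 + 1
2 = 2·1 + 0
gcd = 1, so a unique solution mod 9314 exists.
Back-substitute for the Bézout coefficients:
1 = 5 − 2·2
1 = −2·7 + 3·5
1 = 3·19 − 8·7
1 = −8·64 + 27·19
1 = 27·403 − 170·64
1 = −170·1273 + 537·403
1 = 537·9314 − 3929·1273
So 1273·(-3929) ≡ 1 (mod 9314), giving 1273⁻¹ ≡ 5385.
x ≡ 1273⁻¹·7255 ≡ 5385·7255 ≡ 5259 (mod 9314).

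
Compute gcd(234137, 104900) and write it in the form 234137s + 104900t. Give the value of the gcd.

1

Euclidean algorithm:
234137 = 2*104900 + 24337
104900 = 4*24337 + 7552
24337 = 3*7552 + 1681
7552 = 4*1681 + 828
1681 = 2*828 + 25
828 = 33*25 + 3
25 = 8*3 + 1
3 = 3*1 + 0
gcd(234137, 104900) = 1.
Express as a combination:
1 = 25 − 8·3
1 = −8·828 + 265·25
1 = 265·1681 − 538·828
1 = −538·7552 + 2417·1681
1 = 2417·24337 − 7789·7552
1 = −7789·104900 + 33573·24337
1 = 33573·234137 − 74935·104900
So 1 = (33573)·234137 + (-74935)·104900.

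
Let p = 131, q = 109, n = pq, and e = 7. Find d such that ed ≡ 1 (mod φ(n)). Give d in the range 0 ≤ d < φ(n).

8023

φ(n) = (p−1)(q−1) = 130·108 = 14040.
Need d with 7·d ≡ 1 (mod 14040). Apply the extended Euclidean algorithm:
14040 = 2005*7 + 5
7 = 1*5 + 2
5 = 2*2 + 1
2 = 2*1 + 0
Back-substitute:
1 = 5 − 2·2
1 = −2·7 + 3·5
1 = 3·14040 − 6017·7
So 7·(-6017) ≡ 1 (mod 14040), hence d ≡ -6017 ≡ 8023 (mod 14040).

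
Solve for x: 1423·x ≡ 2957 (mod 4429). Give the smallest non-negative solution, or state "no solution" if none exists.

First find gcd(1423, 4429):
4429 = 3×1423 + 160
1423 = 8×160 + 143
160 = 1×143 + 17
143 = 8×17 + 7
17 = 2×7 + 3
7 = 2×3 + 1
3 = 3×1 + 0
gcd = 1, so a unique solution mod 4429 exists.
Back-substitute for the Bézout coefficients:
1 = 7 − 2·3
1 = −2·17 + 5·7
1 = 5·143 − 42·17
1 = −42·160 + 47·143
1 = 47·1423 − 418·160
1 = −418·4429 + 1301·1423
So 1423·(1301) ≡ 1 (mod 4429), giving 1423⁻¹ ≡ 1301.
x ≡ 1423⁻¹·2957 ≡ 1301·2957 ≡ 2685 (mod 4429).

2685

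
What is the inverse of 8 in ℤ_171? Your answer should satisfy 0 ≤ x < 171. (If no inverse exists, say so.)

Run Euclid on (171, 8):
171 = 21·8 + 3
8 = 2·3 + 2
3 = 1·2 + 1
2 = 2·1 + 0
gcd = 1, so the inverse exists. Back-substitute:
1 = 3 − 2
1 = −8 + 3·3
1 = 3·171 − 64·8
So 8·(-64) ≡ 1 (mod 171), and -64 ≡ 107 (mod 171).

107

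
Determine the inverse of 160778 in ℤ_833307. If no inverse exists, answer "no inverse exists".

628160

gcd(833307, 160778) by repeated division:
833307 = 5·160778 + 29417
160778 = 5·29417 + 13693
29417 = 2·13693 + 2031
13693 = 6·2031 + 1507
2031 = 1·1507 + 524
1507 = 2·524 + 459
524 = 1·459 + 65
459 = 7·65 + 4
65 = 16·4 + 1
4 = 4·1 + 0
gcd = 1, so the inverse exists. Back-substitute:
1 = 65 − 16·4
1 = −16·459 + 113·65
1 = 113·524 − 129·459
1 = −129·1507 + 371·524
1 = 371·2031 − 500·1507
1 = −500·13693 + 3371·2031
1 = 3371·29417 − 7242·13693
1 = −7242·160778 + 39581·29417
1 = 39581·833307 − 205147·160778
So 160778·(-205147) ≡ 1 (mod 833307), and -205147 ≡ 628160 (mod 833307).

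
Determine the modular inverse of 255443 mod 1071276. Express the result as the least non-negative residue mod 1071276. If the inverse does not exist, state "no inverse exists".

562883

Extended Euclidean algorithm:
1071276 = 4*255443 + 49504
255443 = 5*49504 + 7923
49504 = 6*7923 + 1966
7923 = 4*1966 + 59
1966 = 33*59 + 19
59 = 3*19 + 2
19 = 9*2 + 1
2 = 2*1 + 0
The gcd is 1. Working backward:
1 = 19 − 9·2
1 = −9·59 + 28·19
1 = 28·1966 − 933·59
1 = −933·7923 + 3760·1966
1 = 3760·49504 − 23493·7923
1 = −23493·255443 + 121225·49504
1 = 121225·1071276 − 508393·255443
Thus 255443·(-508393) ≡ 1 (mod 1071276); reducing, -508393 mod 1071276 = 562883.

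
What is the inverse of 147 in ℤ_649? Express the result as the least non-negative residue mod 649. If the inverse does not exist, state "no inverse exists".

gcd(649, 147) by repeated division:
649 = 4×147 + 61
147 = 2×61 + 25
61 = 2×25 + 11
25 = 2×11 + 3
11 = 3×3 + 2
3 = 1×2 + 1
2 = 2×1 + 0
The gcd is 1. Working backward:
1 = 3 − 2
1 = −11 + 4·3
1 = 4·25 − 9·11
1 = −9·61 + 22·25
1 = 22·147 − 53·61
1 = −53·649 + 234·147
So 147·234 ≡ 1 (mod 649).

234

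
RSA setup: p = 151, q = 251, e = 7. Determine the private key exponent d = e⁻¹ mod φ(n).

φ(n) = (p−1)(q−1) = 150·250 = 37500.
Need d with 7·d ≡ 1 (mod 37500). Apply the extended Euclidean algorithm:
37500 = 5357×7 + 1
7 = 7×1 + 0
Back-substitute:
1 = 37500 − 5357·7
So 7·(-5357) ≡ 1 (mod 37500), hence d ≡ -5357 ≡ 32143 (mod 37500).

32143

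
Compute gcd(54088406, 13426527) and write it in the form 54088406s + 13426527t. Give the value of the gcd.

1

Repeated division:
54088406 = 4×13426527 + 382298
13426527 = 35×382298 + 46097
382298 = 8×46097 + 13522
46097 = 3×13522 + 5531
13522 = 2×5531 + 2460
5531 = 2×2460 + 611
2460 = 4×611 + 16
611 = 38×16 + 3
16 = 5×3 + 1
3 = 3×1 + 0
gcd(54088406, 13426527) = 1.
Back-substituting:
1 = 16 − 5·3
1 = −5·611 + 191·16
1 = 191·2460 − 769·611
1 = −769·5531 + 1729·2460
1 = 1729·13522 − 4227·5531
1 = −4227·46097 + 14410·13522
1 = 14410·382298 − 119507·46097
1 = −119507·13426527 + 4197155·382298
1 = 4197155·54088406 − 16908127·13426527
So 1 = (4197155)·54088406 + (-16908127)·13426527.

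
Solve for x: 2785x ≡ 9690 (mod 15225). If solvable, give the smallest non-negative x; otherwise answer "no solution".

2469

First find gcd(2785, 15225):
15225 = 5×2785 + 1300
2785 = 2×1300 + 185
1300 = 7×185 + 5
185 = 37×5 + 0
gcd = 5 and 5 | 9690, so solutions exist. Divide through by 5: 557x ≡ 1938 (mod 3045).
Now find 557⁻¹ mod 3045:
3045 = 5·557 + 260
557 = 2·260 + 37
260 = 7·37 + 1
37 = 37·1 + 0
Back-substitute:
1 = 260 − 7·37
1 = −7·557 + 15·260
1 = 15·3045 − 82·557
So 557·(-82) ≡ 1 (mod 3045), i.e. 557⁻¹ ≡ 2963.
Then x ≡ 2963·1938 ≡ 2469 (mod 3045); the smallest non-negative solution is x = 2469.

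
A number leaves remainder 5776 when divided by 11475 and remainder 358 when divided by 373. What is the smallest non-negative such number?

1004101

Write x = 5776 + 11475·k. Then 11475·k ≡ 358 − 5776 ≡ 177 (mod 373).
Need 11475⁻¹ mod 373. Extended Euclid on (373, 285):
373 = 1×285 + 88
285 = 3×88 + 21
88 = 4×21 + 4
21 = 5×4 + 1
4 = 4×1 + 0
Back-substitute:
1 = 21 − 5·4
1 = −5·88 + 21·21
1 = 21·285 − 68·88
1 = −68·373 + 89·285
11475⁻¹ ≡ 89 (mod 373), so k ≡ 89·177 ≡ 87 (mod 373).
x = 5776 + 11475·87 = 1004101.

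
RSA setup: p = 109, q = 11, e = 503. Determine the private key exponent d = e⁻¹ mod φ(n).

φ(n) = (p−1)(q−1) = 108·10 = 1080.
Need d with 503·d ≡ 1 (mod 1080). Apply the extended Euclidean algorithm:
1080 = 2×503 + 74
503 = 6×74 + 59
74 = 1×59 + 15
59 = 3×15 + 14
15 = 1×14 + 1
14 = 14×1 + 0
Back-substitute:
1 = 15 − 14
1 = −59 + 4·15
1 = 4·74 − 5·59
1 = −5·503 + 34·74
1 = 34·1080 − 73·503
So 503·(-73) ≡ 1 (mod 1080), hence d ≡ -73 ≡ 1007 (mod 1080).

1007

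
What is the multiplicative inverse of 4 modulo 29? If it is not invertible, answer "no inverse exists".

22

Extended Euclidean algorithm:
29 = 7*4 + 1
4 = 4*1 + 0
Since gcd(4, 29) = 1, back-substitute to write 1 as a combination:
1 = 29 − 7·4
So 4·(-7) ≡ 1 (mod 29), and -7 ≡ 22 (mod 29).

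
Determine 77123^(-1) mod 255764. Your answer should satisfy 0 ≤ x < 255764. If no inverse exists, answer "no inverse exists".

116711

Apply the Euclidean algorithm to 255764 and 77123:
255764 = 3×77123 + 24395
77123 = 3×24395 + 3938
24395 = 6×3938 + 767
3938 = 5×767 + 103
767 = 7×103 + 46
103 = 2×46 + 11
46 = 4×11 + 2
11 = 5×2 + 1
2 = 2×1 + 0
Since gcd(77123, 255764) = 1, back-substitute to write 1 as a combination:
1 = 11 − 5·2
1 = −5·46 + 21·11
1 = 21·103 − 47·46
1 = −47·767 + 350·103
1 = 350·3938 − 1797·767
1 = −1797·24395 + 11132·3938
1 = 11132·77123 − 35193·24395
1 = −35193·255764 + 116711·77123
So 77123·116711 ≡ 1 (mod 255764).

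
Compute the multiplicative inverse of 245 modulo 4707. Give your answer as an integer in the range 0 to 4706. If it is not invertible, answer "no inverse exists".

4073

Extended Euclidean algorithm:
4707 = 19·245 + 52
245 = 4·52 + 37
52 = 1·37 + 15
37 = 2·15 + 7
15 = 2·7 + 1
7 = 7·1 + 0
Since gcd(245, 4707) = 1, back-substitute to write 1 as a combination:
1 = 15 − 2·7
1 = −2·37 + 5·15
1 = 5·52 − 7·37
1 = −7·245 + 33·52
1 = 33·4707 − 634·245
Hence 245⁻¹ ≡ -634 ≡ 4073 (mod 4707).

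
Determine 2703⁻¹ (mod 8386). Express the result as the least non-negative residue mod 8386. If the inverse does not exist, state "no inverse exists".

1877

Extended Euclidean algorithm:
8386 = 3×2703 + 277
2703 = 9×277 + 210
277 = 1×210 + 67
210 = 3×67 + 9
67 = 7×9 + 4
9 = 2×4 + 1
4 = 4×1 + 0
The gcd is 1. Working backward:
1 = 9 − 2·4
1 = −2·67 + 15·9
1 = 15·210 − 47·67
1 = −47·277 + 62·210
1 = 62·2703 − 605·277
1 = −605·8386 + 1877·2703
So 2703·1877 ≡ 1 (mod 8386).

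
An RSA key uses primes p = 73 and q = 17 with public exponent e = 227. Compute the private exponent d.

φ(n) = (p−1)(q−1) = 72·16 = 1152.
Need d with 227·d ≡ 1 (mod 1152). Apply the extended Euclidean algorithm:
1152 = 5*227 + 17
227 = 13*17 + 6
17 = 2*6 + 5
6 = 1*5 + 1
5 = 5*1 + 0
Back-substitute:
1 = 6 − 5
1 = −17 + 3·6
1 = 3·227 − 40·17
1 = −40·1152 + 203·227
So 227·203 ≡ 1 (mod 1152), hence d = 203.

203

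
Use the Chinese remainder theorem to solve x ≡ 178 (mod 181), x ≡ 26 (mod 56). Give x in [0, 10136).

7418

Write x = 178 + 181·k. Then 181·k ≡ 26 − 178 ≡ 16 (mod 56).
Need 181⁻¹ mod 56. Extended Euclid on (56, 13):
56 = 4·13 + 4
13 = 3·4 + 1
4 = 4·1 + 0
Back-substitute:
1 = 13 − 3·4
1 = −3·56 + 13·13
181⁻¹ ≡ 13 (mod 56), so k ≡ 13·16 ≡ 40 (mod 56).
x = 178 + 181·40 = 7418.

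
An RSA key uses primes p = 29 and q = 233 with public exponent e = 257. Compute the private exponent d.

1921

φ(n) = (p−1)(q−1) = 28·232 = 6496.
Need d with 257·d ≡ 1 (mod 6496). Apply the extended Euclidean algorithm:
6496 = 25·257 + 71
257 = 3·71 + 44
71 = 1·44 + 27
44 = 1·27 + 17
27 = 1·17 + 10
17 = 1·10 + 7
10 = 1·7 + 3
7 = 2·3 + 1
3 = 3·1 + 0
Back-substitute:
1 = 7 − 2·3
1 = −2·10 + 3·7
1 = 3·17 − 5·10
1 = −5·27 + 8·17
1 = 8·44 − 13·27
1 = −13·71 + 21·44
1 = 21·257 − 76·71
1 = −76·6496 + 1921·257
So 257·1921 ≡ 1 (mod 6496), hence d = 1921.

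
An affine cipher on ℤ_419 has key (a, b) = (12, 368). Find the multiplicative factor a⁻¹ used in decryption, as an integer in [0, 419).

gcd(419, 12) by repeated division:
419 = 34·12 + 11
12 = 1·11 + 1
11 = 11·1 + 0
Since gcd(12, 419) = 1, back-substitute to write 1 as a combination:
1 = 12 − 11
1 = −419 + 35·12
So 12·35 ≡ 1 (mod 419).

35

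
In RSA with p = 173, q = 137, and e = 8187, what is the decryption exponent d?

φ(n) = (p−1)(q−1) = 172·136 = 23392.
Need d with 8187·d ≡ 1 (mod 23392). Apply the extended Euclidean algorithm:
23392 = 2·8187 + 7018
8187 = 1·7018 + 1169
7018 = 6·1169 + 4
1169 = 292·4 + 1
4 = 4·1 + 0
Back-substitute:
1 = 1169 − 292·4
1 = −292·7018 + 1753·1169
1 = 1753·8187 − 2045·7018
1 = −2045·23392 + 5843·8187
So 8187·5843 ≡ 1 (mod 23392), hence d = 5843.

5843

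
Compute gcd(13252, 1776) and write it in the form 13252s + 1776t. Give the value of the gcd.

4

Euclidean algorithm:
13252 = 7*1776 + 820
1776 = 2*820 + 136
820 = 6*136 + 4
136 = 34*4 + 0
gcd(13252, 1776) = 4.
Back-substituting:
4 = 820 − 6·136
4 = −6·1776 + 13·820
4 = 13·13252 − 97·1776
So 4 = (13)·13252 + (-97)·1776.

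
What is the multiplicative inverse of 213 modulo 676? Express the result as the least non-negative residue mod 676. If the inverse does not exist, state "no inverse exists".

Apply the Euclidean algorithm to 676 and 213:
676 = 3·213 + 37
213 = 5·37 + 28
37 = 1·28 + 9
28 = 3·9 + 1
9 = 9·1 + 0
gcd = 1, so the inverse exists. Back-substitute:
1 = 28 − 3·9
1 = −3·37 + 4·28
1 = 4·213 − 23·37
1 = −23·676 + 73·213
So 213·73 ≡ 1 (mod 676).

73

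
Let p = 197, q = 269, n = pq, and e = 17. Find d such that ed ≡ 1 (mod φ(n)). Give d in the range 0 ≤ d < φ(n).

φ(n) = (p−1)(q−1) = 196·268 = 52528.
Need d with 17·d ≡ 1 (mod 52528). Apply the extended Euclidean algorithm:
52528 = 3089*17 + 15
17 = 1*15 + 2
15 = 7*2 + 1
2 = 2*1 + 0
Back-substitute:
1 = 15 − 7·2
1 = −7·17 + 8·15
1 = 8·52528 − 24719·17
So 17·(-24719) ≡ 1 (mod 52528), hence d ≡ -24719 ≡ 27809 (mod 52528).

27809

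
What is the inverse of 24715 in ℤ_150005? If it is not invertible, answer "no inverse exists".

no inverse exists

Compute gcd(24715, 150005):
150005 = 6×24715 + 1715
24715 = 14×1715 + 705
1715 = 2×705 + 305
705 = 2×305 + 95
305 = 3×95 + 20
95 = 4×20 + 15
20 = 1×15 + 5
15 = 3×5 + 0
Since gcd = 5 > 1, 24715 is not a unit mod 150005.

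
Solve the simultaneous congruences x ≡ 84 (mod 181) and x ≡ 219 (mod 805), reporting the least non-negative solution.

96014

Write x = 84 + 181·k. Then 181·k ≡ 219 − 84 ≡ 135 (mod 805).
Need 181⁻¹ mod 805. Extended Euclid on (805, 181):
805 = 4*181 + 81
181 = 2*81 + 19
81 = 4*19 + 5
19 = 3*5 + 4
5 = 1*4 + 1
4 = 4*1 + 0
Back-substitute:
1 = 5 − 4
1 = −19 + 4·5
1 = 4·81 − 17·19
1 = −17·181 + 38·81
1 = 38·805 − 169·181
181⁻¹ ≡ 636 (mod 805), so k ≡ 636·135 ≡ 530 (mod 805).
x = 84 + 181·530 = 96014.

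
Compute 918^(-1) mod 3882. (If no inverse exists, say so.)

Euclidean algorithm on 3882, 918:
3882 = 4×918 + 210
918 = 4×210 + 78
210 = 2×78 + 54
78 = 1×54 + 24
54 = 2×24 + 6
24 = 4×6 + 0
The gcd is 6, not 1, hence no inverse exists.

no inverse exists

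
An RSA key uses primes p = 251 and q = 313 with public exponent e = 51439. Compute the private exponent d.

56959

φ(n) = (p−1)(q−1) = 250·312 = 78000.
Need d with 51439·d ≡ 1 (mod 78000). Apply the extended Euclidean algorithm:
78000 = 1×51439 + 26561
51439 = 1×26561 + 24878
26561 = 1×24878 + 1683
24878 = 14×1683 + 1316
1683 = 1×1316 + 367
1316 = 3×367 + 215
367 = 1×215 + 152
215 = 1×152 + 63
152 = 2×63 + 26
63 = 2×26 + 11
26 = 2×11 + 4
11 = 2×4 + 3
4 = 1×3 + 1
3 = 3×1 + 0
Back-substitute:
1 = 4 − 3
1 = −11 + 3·4
1 = 3·26 − 7·11
1 = −7·63 + 17·26
1 = 17·152 − 41·63
1 = −41·215 + 58·152
1 = 58·367 − 99·215
1 = −99·1316 + 355·367
1 = 355·1683 − 454·1316
1 = −454·24878 + 6711·1683
1 = 6711·26561 − 7165·24878
1 = −7165·51439 + 13876·26561
1 = 13876·78000 − 21041·51439
So 51439·(-21041) ≡ 1 (mod 78000), hence d ≡ -21041 ≡ 56959 (mod 78000).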